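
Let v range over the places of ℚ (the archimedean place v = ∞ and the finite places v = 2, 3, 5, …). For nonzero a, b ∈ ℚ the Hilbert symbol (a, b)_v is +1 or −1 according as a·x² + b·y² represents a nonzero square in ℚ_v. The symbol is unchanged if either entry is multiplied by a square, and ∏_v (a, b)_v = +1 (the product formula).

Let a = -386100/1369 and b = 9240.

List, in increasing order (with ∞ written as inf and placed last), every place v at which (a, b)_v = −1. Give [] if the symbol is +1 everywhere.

[7, 11]

Mod squares: a ≡ -429, b ≡ 2310. Check v ∈ {∞, 2, 3, 5, 7, 11, 13, 37}.
v=37: a=37^-2·(≡32), b=37^0·(≡27) mod 37; (32|37)=-1, (27|37)=+1; (−1)^{-2·0·18}·(-1)^0·(+1)^-2 = +1.
v=11: a=11^1·(≡9), b=11^1·(≡4) mod 11; (9|11)=+1, (4|11)=+1; (−1)^{1·1·5}·(+1)^1·(+1)^1 = -1.
v=∞: -429 < 0 and 2310 > 0  ⇒  (a,b)_∞ = +1.
v=5: a=5^2·(≡4), b=5^1·(≡3) mod 5; (4|5)=+1, (3|5)=-1; (−1)^{2·1·2}·(+1)^1·(-1)^2 = +1.
v=3: a=3^3·(≡1), b=3^1·(≡2) mod 3; (1|3)=+1, (2|3)=-1; (−1)^{3·1·1}·(+1)^1·(-1)^3 = +1.
v=2: v_2(a)=2, v_2(b)=3; units ≡ 3, 3 (mod 8); ε·ε+αω+βω = 1·1+2·1+3·1 ≡ 0  ⇒  (a,b)_2 = +1.
v=13: a=13^1·(≡11), b=13^0·(≡10) mod 13; (11|13)=-1, (10|13)=+1; (−1)^{1·0·6}·(-1)^0·(+1)^1 = +1.
v=7: a=7^0·(≡5), b=7^1·(≡4) mod 7; (5|7)=-1, (4|7)=+1; (−1)^{0·1·3}·(-1)^1·(+1)^0 = -1.
|Ram(-429, 2310)| = 2, even; anisotropic at {7, 11}.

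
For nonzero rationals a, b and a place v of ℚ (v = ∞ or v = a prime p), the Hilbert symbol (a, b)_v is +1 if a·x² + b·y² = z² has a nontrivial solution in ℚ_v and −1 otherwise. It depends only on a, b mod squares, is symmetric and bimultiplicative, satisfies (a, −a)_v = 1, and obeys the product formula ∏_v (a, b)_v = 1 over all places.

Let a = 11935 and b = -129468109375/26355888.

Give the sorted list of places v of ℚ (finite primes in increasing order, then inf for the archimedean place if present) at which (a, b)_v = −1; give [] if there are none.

(a, b) ≡ (11935, -93) mod (ℚ^×)²; places V = {2, 3, 5, 7, 11, 13, 19, 31, 47, ∞}.
(a,b)_47: α=0, u≡44; β=2, v≡7 (mod 47); (44|47)=-1, (7|47)=+1; sign (−1)^0·-1^2·+1^0 = +1.
(a,b)_11: α=1, u≡7; β=2, v≡10 (mod 11); (7|11)=-1, (10|11)=-1; sign (−1)^0·-1^2·-1^1 = -1.
(a,b)_2: α=0, β=-4; u≡7, v≡3 (mod 8); ε(u)ε(v)=1·1, αω(v)=0·1, βω(u)=-4·0; sum ≡ 1  ⇒  -1.
(a,b)_31: α=1, u≡13; β=1, v≡19 (mod 31); (13|31)=-1, (19|31)=+1; sign (−1)^1·-1^1·+1^1 = +1.
(a,b)_3: α=0, u≡1; β=-3, v≡2 (mod 3); (1|3)=+1, (2|3)=-1; sign (−1)^0·+1^-3·-1^0 = +1.
(a,b)_5: α=1, u≡2; β=6, v≡2 (mod 5); (2|5)=-1, (2|5)=-1; sign (−1)^0·-1^6·-1^1 = -1.
(a,b)_∞: sgn(11935)=+, sgn(-93)=−, so +1.
(a,b)_7: α=1, u≡4; β=0, v≡3 (mod 7); (4|7)=+1, (3|7)=-1; sign (−1)^0·+1^0·-1^1 = -1.
(a,b)_13: α=0, u≡1; β=-2, v≡8 (mod 13); (1|13)=+1, (8|13)=-1; sign (−1)^0·+1^-2·-1^0 = +1.
(a,b)_19: α=0, u≡3; β=-2, v≡10 (mod 19); (3|19)=-1, (10|19)=-1; sign (−1)^0·-1^-2·-1^0 = +1.
Ram(11935, -93) = {2, 5, 7, 11}; no ℚ_2-point on the conic.

[2, 5, 7, 11]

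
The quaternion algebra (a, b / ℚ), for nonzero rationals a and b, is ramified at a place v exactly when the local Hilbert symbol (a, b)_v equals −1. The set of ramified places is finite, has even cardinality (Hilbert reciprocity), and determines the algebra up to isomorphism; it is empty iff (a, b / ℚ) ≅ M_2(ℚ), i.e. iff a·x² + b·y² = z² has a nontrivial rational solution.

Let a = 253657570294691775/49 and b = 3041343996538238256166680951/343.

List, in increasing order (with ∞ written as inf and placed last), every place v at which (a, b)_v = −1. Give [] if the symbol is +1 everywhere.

(a, b) ≡ (1479, 69377) mod (ℚ^×)²; places V = {2, 3, 5, 7, 11, 13, 17, 19, 29, 53, ∞}.
(a,b)_11: α=0, u≡5; β=3, v≡1 (mod 11); (5|11)=+1, (1|11)=+1; sign (−1)^0·+1^3·+1^0 = +1.
(a,b)_3: α=5, u≡1; β=6, v≡2 (mod 3); (1|3)=+1, (2|3)=-1; sign (−1)^0·+1^6·-1^5 = -1.
(a,b)_13: α=0, u≡3; β=2, v≡9 (mod 13); (3|13)=+1, (9|13)=+1; sign (−1)^0·+1^2·+1^0 = +1.
(a,b)_2: α=0, β=0; u≡7, v≡1 (mod 8); ε(u)ε(v)=1·0, αω(v)=0·0, βω(u)=0·0; sum ≡ 0  ⇒  +1.
(a,b)_17: α=5, u≡2; β=7, v≡9 (mod 17); (2|17)=+1, (9|17)=+1; sign (−1)^0·+1^7·+1^5 = +1.
(a,b)_29: α=1, u≡25; β=2, v≡28 (mod 29); (25|29)=+1, (28|29)=+1; sign (−1)^0·+1^2·+1^1 = +1.
(a,b)_53: α=2, u≡35; β=3, v≡40 (mod 53); (35|53)=-1, (40|53)=+1; sign (−1)^0·-1^3·+1^2 = -1.
(a,b)_5: α=2, u≡4; β=0, v≡2 (mod 5); (4|5)=+1, (2|5)=-1; sign (−1)^0·+1^0·-1^2 = +1.
(a,b)_∞: sgn(1479)=+, sgn(69377)=+, so +1.
(a,b)_19: α=2, u≡11; β=2, v≡18 (mod 19); (11|19)=+1, (18|19)=-1; sign (−1)^0·+1^2·-1^2 = +1.
(a,b)_7: α=-2, u≡2; β=-3, v≡5 (mod 7); (2|7)=+1, (5|7)=-1; sign (−1)^0·+1^-3·-1^-2 = +1.
|Ram(1479, 69377)| = 2, even; anisotropic at {3, 53}.

[3, 53]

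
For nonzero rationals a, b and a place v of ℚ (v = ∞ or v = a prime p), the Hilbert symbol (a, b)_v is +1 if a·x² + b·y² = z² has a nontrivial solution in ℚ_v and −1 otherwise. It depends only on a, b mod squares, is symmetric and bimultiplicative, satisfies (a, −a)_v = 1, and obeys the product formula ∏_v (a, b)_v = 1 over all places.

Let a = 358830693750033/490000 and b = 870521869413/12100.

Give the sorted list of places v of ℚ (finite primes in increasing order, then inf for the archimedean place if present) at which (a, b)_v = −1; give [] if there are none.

[]

Mod squares: a ≡ 1073, b ≡ 493. Check v ∈ {∞, 2, 3, 5, 7, 11, 17, 23, 29, 37}.
v=23: a=23^2·(≡7), b=23^2·(≡17) mod 23; (7|23)=-1, (17|23)=-1; (−1)^{2·2·11}·(-1)^2·(-1)^2 = +1.
v=2: v_2(a)=-4, v_2(b)=-2; units ≡ 1, 5 (mod 8); ε·ε+αω+βω = 0·0+-4·1+-2·0 ≡ 0  ⇒  (a,b)_2 = +1.
v=29: a=29^3·(≡17), b=29^3·(≡19) mod 29; (17|29)=-1, (19|29)=-1; (−1)^{3·3·14}·(-1)^3·(-1)^3 = +1.
v=7: a=7^-2·(≡2), b=7^2·(≡5) mod 7; (2|7)=+1, (5|7)=-1; (−1)^{-2·2·3}·(+1)^2·(-1)^-2 = +1.
v=17: a=17^4·(≡15), b=17^1·(≡7) mod 17; (15|17)=+1, (7|17)=-1; (−1)^{4·1·8}·(+1)^1·(-1)^4 = +1.
v=5: a=5^-4·(≡2), b=5^-2·(≡2) mod 5; (2|5)=-1, (2|5)=-1; (−1)^{-4·-2·2}·(-1)^-2·(-1)^-4 = +1.
v=37: a=37^1·(≡15), b=37^0·(≡9) mod 37; (15|37)=-1, (9|37)=+1; (−1)^{1·0·18}·(-1)^0·(+1)^1 = +1.
v=∞: 1073 > 0 and 493 > 0  ⇒  (a,b)_∞ = +1.
v=11: a=11^0·(≡2), b=11^-2·(≡9) mod 11; (2|11)=-1, (9|11)=+1; (−1)^{0·-2·5}·(-1)^-2·(+1)^0 = +1.
v=3: a=3^2·(≡2), b=3^4·(≡1) mod 3; (2|3)=-1, (1|3)=+1; (−1)^{2·4·1}·(-1)^4·(+1)^2 = +1.
Every local symbol is +1, so the conic 1073·x² + 493·y² = z² has ℚ_v-points for all v and hence a ℚ-point; (a, b / ℚ) ≅ M_2(ℚ).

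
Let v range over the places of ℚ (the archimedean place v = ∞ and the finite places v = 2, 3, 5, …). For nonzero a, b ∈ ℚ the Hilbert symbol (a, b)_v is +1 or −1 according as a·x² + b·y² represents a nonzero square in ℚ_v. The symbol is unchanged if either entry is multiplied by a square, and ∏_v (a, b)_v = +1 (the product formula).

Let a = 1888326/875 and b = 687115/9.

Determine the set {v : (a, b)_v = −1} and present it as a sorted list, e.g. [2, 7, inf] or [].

Mod squares: a ≡ 210, b ≡ 715. Check v ∈ {∞, 2, 3, 5, 7, 11, 13, 17, 31}.
v=11: a=11^2·(≡5), b=11^1·(≡2) mod 11; (5|11)=+1, (2|11)=-1; (−1)^{2·1·5}·(+1)^1·(-1)^2 = +1.
v=∞: 210 > 0 and 715 > 0  ⇒  (a,b)_∞ = +1.
v=13: a=13^0·(≡6), b=13^1·(≡4) mod 13; (6|13)=-1, (4|13)=+1; (−1)^{0·1·6}·(-1)^1·(+1)^0 = -1.
v=2: v_2(a)=1, v_2(b)=0; units ≡ 1, 3 (mod 8); ε·ε+αω+βω = 0·1+1·1+0·0 ≡ 1  ⇒  (a,b)_2 = -1.
v=3: a=3^3·(≡1), b=3^-2·(≡1) mod 3; (1|3)=+1, (1|3)=+1; (−1)^{3·-2·1}·(+1)^-2·(+1)^3 = +1.
v=5: a=5^-3·(≡3), b=5^1·(≡2) mod 5; (3|5)=-1, (2|5)=-1; (−1)^{-3·1·2}·(-1)^1·(-1)^-3 = +1.
v=17: a=17^2·(≡5), b=17^0·(≡1) mod 17; (5|17)=-1, (1|17)=+1; (−1)^{2·0·8}·(-1)^0·(+1)^2 = +1.
v=7: a=7^-1·(≡1), b=7^0·(≡1) mod 7; (1|7)=+1, (1|7)=+1; (−1)^{-1·0·3}·(+1)^0·(+1)^-1 = +1.
v=31: a=31^0·(≡21), b=31^2·(≡14) mod 31; (21|31)=-1, (14|31)=+1; (−1)^{0·2·15}·(-1)^2·(+1)^0 = +1.
Ram(210, 715) = {2, 13}; no ℚ_2-point on the conic.

[2, 13]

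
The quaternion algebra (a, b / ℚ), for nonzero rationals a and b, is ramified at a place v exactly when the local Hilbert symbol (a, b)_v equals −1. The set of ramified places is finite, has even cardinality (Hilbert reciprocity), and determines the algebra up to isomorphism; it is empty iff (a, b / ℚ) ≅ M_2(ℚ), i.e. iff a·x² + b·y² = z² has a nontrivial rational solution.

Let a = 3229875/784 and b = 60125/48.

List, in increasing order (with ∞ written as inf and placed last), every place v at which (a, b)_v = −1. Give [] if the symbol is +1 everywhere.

[2, 3, 5, 11]

Mod squares: a ≡ 1595, b ≡ 7215. Check v ∈ {∞, 2, 3, 5, 7, 11, 13, 29, 37}.
v=2: v_2(a)=-4, v_2(b)=-4; units ≡ 3, 7 (mod 8); ε·ε+αω+βω = 1·1+-4·0+-4·1 ≡ 1  ⇒  (a,b)_2 = -1.
v=7: a=7^-2·(≡6), b=7^0·(≡5) mod 7; (6|7)=-1, (5|7)=-1; (−1)^{-2·0·3}·(-1)^0·(-1)^-2 = +1.
v=29: a=29^1·(≡15), b=29^0·(≡5) mod 29; (15|29)=-1, (5|29)=+1; (−1)^{1·0·14}·(-1)^0·(+1)^1 = +1.
v=37: a=37^0·(≡26), b=37^1·(≡30) mod 37; (26|37)=+1, (30|37)=+1; (−1)^{0·1·18}·(+1)^1·(+1)^0 = +1.
v=∞: 1595 > 0 and 7215 > 0  ⇒  (a,b)_∞ = +1.
v=5: a=5^3·(≡1), b=5^3·(≡2) mod 5; (1|5)=+1, (2|5)=-1; (−1)^{3·3·2}·(+1)^3·(-1)^3 = -1.
v=13: a=13^0·(≡3), b=13^1·(≡4) mod 13; (3|13)=+1, (4|13)=+1; (−1)^{0·1·6}·(+1)^1·(+1)^0 = +1.
v=11: a=11^1·(≡8), b=11^0·(≡8) mod 11; (8|11)=-1, (8|11)=-1; (−1)^{1·0·5}·(-1)^0·(-1)^1 = -1.
v=3: a=3^4·(≡2), b=3^-1·(≡2) mod 3; (2|3)=-1, (2|3)=-1; (−1)^{4·-1·1}·(-1)^-1·(-1)^4 = -1.
|Ram(1595, 7215)| = 4, even; anisotropic at {2, 3, 5, 11}.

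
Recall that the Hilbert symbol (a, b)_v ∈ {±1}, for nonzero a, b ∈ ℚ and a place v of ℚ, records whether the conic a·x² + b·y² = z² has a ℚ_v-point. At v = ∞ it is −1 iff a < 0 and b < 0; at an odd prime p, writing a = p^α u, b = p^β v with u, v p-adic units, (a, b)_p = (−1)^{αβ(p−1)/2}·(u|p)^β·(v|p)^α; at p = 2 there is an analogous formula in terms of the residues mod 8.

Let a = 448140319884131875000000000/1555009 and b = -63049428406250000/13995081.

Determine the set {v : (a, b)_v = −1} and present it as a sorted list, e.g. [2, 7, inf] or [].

(a, b) ≡ (190, -230945) mod (ℚ^×)²; places V = {2, 3, 5, 7, 11, 13, 17, 19, 29, 43, ∞}.
(a,b)_43: α=-2, u≡30; β=-2, v≡5 (mod 43); (30|43)=-1, (5|43)=-1; sign (−1)^0·-1^-2·-1^-2 = +1.
(a,b)_∞: sgn(190)=+, sgn(-230945)=−, so +1.
(a,b)_3: α=0, u≡1; β=-2, v≡1 (mod 3); (1|3)=+1, (1|3)=+1; sign (−1)^0·+1^-2·+1^0 = +1.
(a,b)_5: α=13, u≡3; β=9, v≡1 (mod 5); (3|5)=-1, (1|5)=+1; sign (−1)^0·-1^9·+1^13 = -1.
(a,b)_2: α=9, β=4; u≡7, v≡7 (mod 8); ε(u)ε(v)=1·1, αω(v)=9·0, βω(u)=4·0; sum ≡ 1  ⇒  -1.
(a,b)_29: α=-2, u≡13; β=-2, v≡14 (mod 29); (13|29)=+1, (14|29)=-1; sign (−1)^0·+1^-2·-1^-2 = +1.
(a,b)_17: α=2, u≡10; β=1, v≡1 (mod 17); (10|17)=-1, (1|17)=+1; sign (−1)^0·-1^1·+1^2 = -1.
(a,b)_13: α=2, u≡7; β=1, v≡2 (mod 13); (7|13)=-1, (2|13)=-1; sign (−1)^0·-1^1·-1^2 = -1.
(a,b)_11: α=2, u≡9; β=3, v≡5 (mod 11); (9|11)=+1, (5|11)=+1; sign (−1)^0·+1^3·+1^2 = +1.
(a,b)_19: α=5, u≡2; β=3, v≡9 (mod 19); (2|19)=-1, (9|19)=+1; sign (−1)^1·-1^3·+1^5 = +1.
(a,b)_7: α=2, u≡4; β=0, v≡3 (mod 7); (4|7)=+1, (3|7)=-1; sign (−1)^0·+1^0·-1^2 = +1.
(190, -230945 / ℚ) ramifies at {2, 5, 13, 17}: a division algebra.

[2, 5, 13, 17]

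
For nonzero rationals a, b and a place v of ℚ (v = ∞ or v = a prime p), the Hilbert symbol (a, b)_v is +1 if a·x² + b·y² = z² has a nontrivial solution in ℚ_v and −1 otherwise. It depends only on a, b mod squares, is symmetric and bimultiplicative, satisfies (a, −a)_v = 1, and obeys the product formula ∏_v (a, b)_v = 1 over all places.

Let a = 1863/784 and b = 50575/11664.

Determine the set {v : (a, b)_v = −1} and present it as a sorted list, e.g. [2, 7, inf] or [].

(a, b) ≡ (23, 7) mod (ℚ^×)²; places V = {2, 3, 5, 7, 17, 23, ∞}.
(a,b)_2: α=-4, β=-4; u≡7, v≡7 (mod 8); ε(u)ε(v)=1·1, αω(v)=-4·0, βω(u)=-4·0; sum ≡ 1  ⇒  -1.
(a,b)_23: α=1, u≡6; β=0, v≡7 (mod 23); (6|23)=+1, (7|23)=-1; sign (−1)^0·+1^0·-1^1 = -1.
(a,b)_17: α=0, u≡5; β=2, v≡11 (mod 17); (5|17)=-1, (11|17)=-1; sign (−1)^0·-1^2·-1^0 = +1.
(a,b)_∞: sgn(23)=+, sgn(7)=+, so +1.
(a,b)_7: α=-2, u≡4; β=1, v≡4 (mod 7); (4|7)=+1, (4|7)=+1; sign (−1)^0·+1^1·+1^-2 = +1.
(a,b)_5: α=0, u≡2; β=2, v≡2 (mod 5); (2|5)=-1, (2|5)=-1; sign (−1)^0·-1^2·-1^0 = +1.
(a,b)_3: α=4, u≡2; β=-6, v≡1 (mod 3); (2|3)=-1, (1|3)=+1; sign (−1)^0·-1^-6·+1^4 = +1.
(23, 7 / ℚ) ramifies at {2, 23}: a division algebra.

[2, 23]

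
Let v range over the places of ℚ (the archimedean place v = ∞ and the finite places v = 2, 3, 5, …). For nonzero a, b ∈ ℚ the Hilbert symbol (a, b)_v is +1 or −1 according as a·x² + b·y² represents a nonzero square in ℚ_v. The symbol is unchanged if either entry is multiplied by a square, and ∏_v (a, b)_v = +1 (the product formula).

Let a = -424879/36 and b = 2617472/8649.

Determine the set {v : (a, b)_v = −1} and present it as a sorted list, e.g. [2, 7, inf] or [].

(a, b) ≡ (-8671, 2) mod (ℚ^×)²; places V = {2, 3, 7, 11, 13, 23, 29, 31, ∞}.
(a,b)_3: α=-2, u≡2; β=-2, v≡2 (mod 3); (2|3)=-1, (2|3)=-1; sign (−1)^0·-1^-2·-1^-2 = +1.
(a,b)_29: α=1, u≡24; β=0, v≡11 (mod 29); (24|29)=+1, (11|29)=-1; sign (−1)^0·+1^0·-1^1 = -1.
(a,b)_13: α=1, u≡9; β=2, v≡11 (mod 13); (9|13)=+1, (11|13)=-1; sign (−1)^0·+1^2·-1^1 = -1.
(a,b)_7: α=2, u≡2; β=0, v≡1 (mod 7); (2|7)=+1, (1|7)=+1; sign (−1)^0·+1^0·+1^2 = +1.
(a,b)_23: α=1, u≡5; β=0, v≡3 (mod 23); (5|23)=-1, (3|23)=+1; sign (−1)^0·-1^0·+1^1 = +1.
(a,b)_2: α=-2, β=7; u≡1, v≡1 (mod 8); ε(u)ε(v)=0·0, αω(v)=-2·0, βω(u)=7·0; sum ≡ 0  ⇒  +1.
(a,b)_11: α=0, u≡6; β=2, v≡2 (mod 11); (6|11)=-1, (2|11)=-1; sign (−1)^0·-1^2·-1^0 = +1.
(a,b)_31: α=0, u≡20; β=-2, v≡2 (mod 31); (20|31)=+1, (2|31)=+1; sign (−1)^0·+1^-2·+1^0 = +1.
(a,b)_∞: sgn(-8671)=−, sgn(2)=+, so +1.
(-8671, 2 / ℚ) ramifies at {13, 29}: a division algebra.

[13, 29]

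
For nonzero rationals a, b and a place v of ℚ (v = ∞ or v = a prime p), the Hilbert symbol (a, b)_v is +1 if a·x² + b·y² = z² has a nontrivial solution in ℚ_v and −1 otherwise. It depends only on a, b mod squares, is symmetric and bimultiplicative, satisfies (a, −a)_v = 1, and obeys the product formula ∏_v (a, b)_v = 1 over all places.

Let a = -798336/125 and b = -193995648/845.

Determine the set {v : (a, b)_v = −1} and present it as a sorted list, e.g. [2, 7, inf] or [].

[2, 5, 11, inf]

(a, b) ≡ (-770, -2310) mod (ℚ^×)²; places V = {2, 3, 5, 7, 11, 13, ∞}.
(a,b)_5: α=-3, u≡4; β=-1, v≡3 (mod 5); (4|5)=+1, (3|5)=-1; sign (−1)^0·+1^-1·-1^-3 = -1.
(a,b)_7: α=1, u≡4; β=1, v≡3 (mod 7); (4|7)=+1, (3|7)=-1; sign (−1)^1·+1^1·-1^1 = +1.
(a,b)_2: α=7, β=7; u≡7, v≡5 (mod 8); ε(u)ε(v)=1·0, αω(v)=7·1, βω(u)=7·0; sum ≡ 1  ⇒  -1.
(a,b)_11: α=1, u≡6; β=1, v≡10 (mod 11); (6|11)=-1, (10|11)=-1; sign (−1)^1·-1^1·-1^1 = -1.
(a,b)_13: α=0, u≡9; β=-2, v≡10 (mod 13); (9|13)=+1, (10|13)=+1; sign (−1)^0·+1^-2·+1^0 = +1.
(a,b)_3: α=4, u≡1; β=9, v≡1 (mod 3); (1|3)=+1, (1|3)=+1; sign (−1)^0·+1^9·+1^4 = +1.
(a,b)_∞: sgn(-770)=−, sgn(-2310)=−, so -1.
(-770, -2310 / ℚ) ramifies at {2, 5, 11, ∞}: a division algebra.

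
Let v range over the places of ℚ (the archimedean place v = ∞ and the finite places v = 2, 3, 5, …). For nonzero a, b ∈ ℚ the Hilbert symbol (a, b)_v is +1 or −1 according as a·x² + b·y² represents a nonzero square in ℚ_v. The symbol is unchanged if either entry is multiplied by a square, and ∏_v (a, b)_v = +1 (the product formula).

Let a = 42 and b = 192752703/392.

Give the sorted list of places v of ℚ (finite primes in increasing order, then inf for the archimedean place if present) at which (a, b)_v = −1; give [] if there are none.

Mod squares: a ≡ 42, b ≡ 286. Check v ∈ {∞, 2, 3, 7, 11, 13, 43}.
v=3: a=3^1·(≡2), b=3^6·(≡1) mod 3; (2|3)=-1, (1|3)=+1; (−1)^{1·6·1}·(-1)^6·(+1)^1 = +1.
v=7: a=7^1·(≡6), b=7^-2·(≡3) mod 7; (6|7)=-1, (3|7)=-1; (−1)^{1·-2·3}·(-1)^-2·(-1)^1 = -1.
v=2: v_2(a)=1, v_2(b)=-3; units ≡ 5, 7 (mod 8); ε·ε+αω+βω = 0·1+1·0+-3·1 ≡ 1  ⇒  (a,b)_2 = -1.
v=43: a=43^0·(≡42), b=43^2·(≡3) mod 43; (42|43)=-1, (3|43)=-1; (−1)^{0·2·21}·(-1)^2·(-1)^0 = +1.
v=∞: 42 > 0 and 286 > 0  ⇒  (a,b)_∞ = +1.
v=13: a=13^0·(≡3), b=13^1·(≡10) mod 13; (3|13)=+1, (10|13)=+1; (−1)^{0·1·6}·(+1)^1·(+1)^0 = +1.
v=11: a=11^0·(≡9), b=11^1·(≡4) mod 11; (9|11)=+1, (4|11)=+1; (−1)^{0·1·5}·(+1)^1·(+1)^0 = +1.
(42, 286 / ℚ) ramifies at {2, 7}: a division algebra.

[2, 7]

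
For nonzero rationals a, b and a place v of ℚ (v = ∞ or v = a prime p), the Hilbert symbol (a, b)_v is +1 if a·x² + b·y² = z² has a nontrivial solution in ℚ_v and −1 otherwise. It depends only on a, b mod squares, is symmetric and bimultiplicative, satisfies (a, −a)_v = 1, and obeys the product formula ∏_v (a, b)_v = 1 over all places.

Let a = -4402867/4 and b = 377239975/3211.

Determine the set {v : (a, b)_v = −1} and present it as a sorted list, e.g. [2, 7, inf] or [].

[7, 19, 37, 41]

(a, b) ≡ (-8323, 5851069) mod (ℚ^×)²; places V = {2, 5, 7, 13, 19, 23, 29, 37, 41, ∞}.
(a,b)_19: α=0, u≡15; β=-1, v≡14 (mod 19); (15|19)=-1, (14|19)=-1; sign (−1)^0·-1^-1·-1^0 = -1.
(a,b)_2: α=-2, β=0; u≡5, v≡5 (mod 8); ε(u)ε(v)=0·0, αω(v)=-2·1, βω(u)=0·1; sum ≡ 0  ⇒  +1.
(a,b)_7: α=1, u≡1; β=3, v≡4 (mod 7); (1|7)=+1, (4|7)=+1; sign (−1)^1·+1^3·+1^1 = -1.
(a,b)_∞: sgn(-8323)=−, sgn(5851069)=+, so +1.
(a,b)_37: α=0, u≡24; β=1, v≡1 (mod 37); (24|37)=-1, (1|37)=+1; sign (−1)^0·-1^1·+1^0 = -1.
(a,b)_29: α=1, u≡27; β=1, v≡21 (mod 29); (27|29)=-1, (21|29)=-1; sign (−1)^0·-1^1·-1^1 = +1.
(a,b)_41: α=1, u≡39; β=1, v≡19 (mod 41); (39|41)=+1, (19|41)=-1; sign (−1)^0·+1^1·-1^1 = -1.
(a,b)_23: α=2, u≡18; β=0, v≡5 (mod 23); (18|23)=+1, (5|23)=-1; sign (−1)^0·+1^0·-1^2 = +1.
(a,b)_5: α=0, u≡2; β=2, v≡4 (mod 5); (2|5)=-1, (4|5)=+1; sign (−1)^0·-1^2·+1^0 = +1.
(a,b)_13: α=0, u≡3; β=-2, v≡10 (mod 13); (3|13)=+1, (10|13)=+1; sign (−1)^0·+1^-2·+1^0 = +1.
|Ram(-8323, 5851069)| = 4, even; anisotropic at {7, 19, 37, 41}.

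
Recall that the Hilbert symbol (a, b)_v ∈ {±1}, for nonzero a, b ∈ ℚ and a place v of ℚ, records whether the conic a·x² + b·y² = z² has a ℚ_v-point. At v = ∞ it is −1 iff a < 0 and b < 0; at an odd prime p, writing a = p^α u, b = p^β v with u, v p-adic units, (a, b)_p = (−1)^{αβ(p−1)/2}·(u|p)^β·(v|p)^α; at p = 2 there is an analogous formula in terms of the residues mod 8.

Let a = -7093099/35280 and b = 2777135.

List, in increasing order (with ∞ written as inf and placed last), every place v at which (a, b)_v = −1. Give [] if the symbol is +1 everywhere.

Mod squares: a ≡ -95, b ≡ 2777135. Check v ∈ {∞, 2, 3, 5, 7, 13, 19, 23, 31, 41, 47}.
v=41: a=41^0·(≡34), b=41^1·(≡3) mod 41; (34|41)=-1, (3|41)=-1; (−1)^{0·1·20}·(-1)^1·(-1)^0 = -1.
v=19: a=19^1·(≡3), b=19^1·(≡17) mod 19; (3|19)=-1, (17|19)=+1; (−1)^{1·1·9}·(-1)^1·(+1)^1 = +1.
v=13: a=13^2·(≡10), b=13^0·(≡10) mod 13; (10|13)=+1, (10|13)=+1; (−1)^{2·0·6}·(+1)^0·(+1)^2 = +1.
v=∞: -95 < 0 and 2777135 > 0  ⇒  (a,b)_∞ = +1.
v=3: a=3^-2·(≡1), b=3^0·(≡2) mod 3; (1|3)=+1, (2|3)=-1; (−1)^{-2·0·1}·(+1)^0·(-1)^-2 = +1.
v=31: a=31^0·(≡21), b=31^1·(≡26) mod 31; (21|31)=-1, (26|31)=-1; (−1)^{0·1·15}·(-1)^1·(-1)^0 = -1.
v=5: a=5^-1·(≡1), b=5^1·(≡2) mod 5; (1|5)=+1, (2|5)=-1; (−1)^{-1·1·2}·(+1)^1·(-1)^-1 = -1.
v=47: a=47^2·(≡23), b=47^0·(≡46) mod 47; (23|47)=-1, (46|47)=-1; (−1)^{2·0·23}·(-1)^0·(-1)^2 = +1.
v=2: v_2(a)=-4, v_2(b)=0; units ≡ 1, 7 (mod 8); ε·ε+αω+βω = 0·1+-4·0+0·0 ≡ 0  ⇒  (a,b)_2 = +1.
v=23: a=23^0·(≡7), b=23^1·(≡18) mod 23; (7|23)=-1, (18|23)=+1; (−1)^{0·1·11}·(-1)^1·(+1)^0 = -1.
v=7: a=7^-2·(≡6), b=7^0·(≡4) mod 7; (6|7)=-1, (4|7)=+1; (−1)^{-2·0·3}·(-1)^0·(+1)^-2 = +1.
(-95, 2777135 / ℚ) ramifies at {5, 23, 31, 41}: a division algebra.

[5, 23, 31, 41]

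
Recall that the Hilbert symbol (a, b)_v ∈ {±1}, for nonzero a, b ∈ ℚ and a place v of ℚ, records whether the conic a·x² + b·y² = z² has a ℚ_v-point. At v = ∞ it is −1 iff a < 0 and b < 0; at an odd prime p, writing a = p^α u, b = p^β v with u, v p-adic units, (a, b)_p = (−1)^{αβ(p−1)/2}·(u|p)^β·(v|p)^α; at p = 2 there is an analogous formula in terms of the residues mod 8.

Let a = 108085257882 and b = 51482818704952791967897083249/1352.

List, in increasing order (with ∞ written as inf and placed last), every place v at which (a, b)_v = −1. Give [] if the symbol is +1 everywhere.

(a, b) ≡ (8772442, 282162) mod (ℚ^×)²; places V = {2, 3, 7, 13, 17, 29, 31, 37, 41, 53, ∞}.
(a,b)_2: α=1, β=-3; u≡5, v≡1 (mod 8); ε(u)ε(v)=0·0, αω(v)=1·0, βω(u)=-3·1; sum ≡ 1  ⇒  -1.
(a,b)_29: α=1, u≡4; β=2, v≡11 (mod 29); (4|29)=+1, (11|29)=-1; sign (−1)^0·+1^2·-1^1 = -1.
(a,b)_7: α=1, u≡3; β=6, v≡3 (mod 7); (3|7)=-1, (3|7)=-1; sign (−1)^0·-1^6·-1^1 = -1.
(a,b)_41: α=1, u≡12; β=1, v≡13 (mod 41); (12|41)=-1, (13|41)=-1; sign (−1)^0·-1^1·-1^1 = +1.
(a,b)_17: α=1, u≡2; β=0, v≡16 (mod 17); (2|17)=+1, (16|17)=+1; sign (−1)^0·+1^0·+1^1 = +1.
(a,b)_13: α=0, u≡4; β=-2, v≡12 (mod 13); (4|13)=+1, (12|13)=+1; sign (−1)^0·+1^-2·+1^0 = +1.
(a,b)_31: α=1, u≡10; β=3, v≡9 (mod 31); (10|31)=+1, (9|31)=+1; sign (−1)^1·+1^3·+1^1 = -1.
(a,b)_37: α=2, u≡9; β=5, v≡7 (mod 37); (9|37)=+1, (7|37)=+1; sign (−1)^0·+1^5·+1^2 = +1.
(a,b)_3: α=2, u≡1; β=7, v≡1 (mod 3); (1|3)=+1, (1|3)=+1; sign (−1)^0·+1^7·+1^2 = +1.
(a,b)_53: α=0, u≡18; β=2, v≡6 (mod 53); (18|53)=-1, (6|53)=+1; sign (−1)^0·-1^2·+1^0 = +1.
(a,b)_∞: sgn(8772442)=+, sgn(282162)=+, so +1.
|Ram(8772442, 282162)| = 4, even; anisotropic at {2, 7, 29, 31}.

[2, 7, 29, 31]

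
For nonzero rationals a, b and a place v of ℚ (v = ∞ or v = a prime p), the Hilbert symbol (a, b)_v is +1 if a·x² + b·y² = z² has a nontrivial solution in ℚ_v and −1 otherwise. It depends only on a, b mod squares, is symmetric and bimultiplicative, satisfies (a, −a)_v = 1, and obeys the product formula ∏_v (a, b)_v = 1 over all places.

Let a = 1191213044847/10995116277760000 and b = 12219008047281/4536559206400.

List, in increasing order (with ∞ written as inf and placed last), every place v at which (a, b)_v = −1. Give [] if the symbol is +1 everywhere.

Mod squares: a ≡ 47, b ≡ 329. Check v ∈ {∞, 2, 3, 5, 7, 13, 19, 23, 47}.
v=23: a=23^0·(≡12), b=23^2·(≡22) mod 23; (12|23)=+1, (22|23)=-1; (−1)^{0·2·11}·(+1)^2·(-1)^0 = +1.
v=5: a=5^-4·(≡2), b=5^-2·(≡1) mod 5; (2|5)=-1, (1|5)=+1; (−1)^{-4·-2·2}·(-1)^-2·(+1)^-4 = +1.
v=2: v_2(a)=-44, v_2(b)=-30; units ≡ 7, 1 (mod 8); ε·ε+αω+βω = 1·0+-44·0+-30·0 ≡ 0  ⇒  (a,b)_2 = +1.
v=13: a=13^0·(≡8), b=13^-2·(≡9) mod 13; (8|13)=-1, (9|13)=+1; (−1)^{0·-2·6}·(-1)^-2·(+1)^0 = +1.
v=∞: 47 > 0 and 329 > 0  ⇒  (a,b)_∞ = +1.
v=19: a=19^4·(≡11), b=19^2·(≡16) mod 19; (11|19)=+1, (16|19)=+1; (−1)^{4·2·9}·(+1)^2·(+1)^4 = +1.
v=7: a=7^4·(≡5), b=7^5·(≡3) mod 7; (5|7)=-1, (3|7)=-1; (−1)^{4·5·3}·(-1)^5·(-1)^4 = -1.
v=3: a=3^4·(≡2), b=3^4·(≡2) mod 3; (2|3)=-1, (2|3)=-1; (−1)^{4·4·1}·(-1)^4·(-1)^4 = +1.
v=47: a=47^1·(≡21), b=47^1·(≡21) mod 47; (21|47)=+1, (21|47)=+1; (−1)^{1·1·23}·(+1)^1·(+1)^1 = -1.
|Ram(47, 329)| = 2, even; anisotropic at {7, 47}.

[7, 47]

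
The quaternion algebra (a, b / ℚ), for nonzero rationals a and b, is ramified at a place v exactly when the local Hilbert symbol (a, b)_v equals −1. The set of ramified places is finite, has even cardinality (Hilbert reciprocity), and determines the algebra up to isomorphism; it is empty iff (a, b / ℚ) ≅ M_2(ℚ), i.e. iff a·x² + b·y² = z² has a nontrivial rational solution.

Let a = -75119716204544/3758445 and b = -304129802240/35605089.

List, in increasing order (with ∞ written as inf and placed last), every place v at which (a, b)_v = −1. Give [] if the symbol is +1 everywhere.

[5, 11, 29, inf]

Mod squares: a ≡ -55, b ≡ -290. Check v ∈ {∞, 2, 3, 5, 11, 13, 17, 23, 29}.
v=17: a=17^-4·(≡4), b=17^-2·(≡8) mod 17; (4|17)=+1, (8|17)=+1; (−1)^{-4·-2·8}·(+1)^-2·(+1)^-4 = +1.
v=3: a=3^-2·(≡2), b=3^-6·(≡1) mod 3; (2|3)=-1, (1|3)=+1; (−1)^{-2·-6·1}·(-1)^-6·(+1)^-2 = +1.
v=5: a=5^-1·(≡4), b=5^1·(≡3) mod 5; (4|5)=+1, (3|5)=-1; (−1)^{-1·1·2}·(+1)^1·(-1)^-1 = -1.
v=29: a=29^2·(≡15), b=29^1·(≡3) mod 29; (15|29)=-1, (3|29)=-1; (−1)^{2·1·14}·(-1)^1·(-1)^2 = -1.
v=13: a=13^0·(≡1), b=13^-2·(≡3) mod 13; (1|13)=+1, (3|13)=+1; (−1)^{0·-2·6}·(+1)^-2·(+1)^0 = +1.
v=11: a=11^3·(≡6), b=11^2·(≡8) mod 11; (6|11)=-1, (8|11)=-1; (−1)^{3·2·5}·(-1)^2·(-1)^3 = -1.
v=∞: -55 < 0 and -290 < 0  ⇒  (a,b)_∞ = -1.
v=2: v_2(a)=26, v_2(b)=15; units ≡ 1, 7 (mod 8); ε·ε+αω+βω = 0·1+26·0+15·0 ≡ 0  ⇒  (a,b)_2 = +1.
v=23: a=23^0·(≡14), b=23^2·(≡8) mod 23; (14|23)=-1, (8|23)=+1; (−1)^{0·2·11}·(-1)^2·(+1)^0 = +1.
|Ram(-55, -290)| = 4, even; anisotropic at {5, 11, 29, ∞}.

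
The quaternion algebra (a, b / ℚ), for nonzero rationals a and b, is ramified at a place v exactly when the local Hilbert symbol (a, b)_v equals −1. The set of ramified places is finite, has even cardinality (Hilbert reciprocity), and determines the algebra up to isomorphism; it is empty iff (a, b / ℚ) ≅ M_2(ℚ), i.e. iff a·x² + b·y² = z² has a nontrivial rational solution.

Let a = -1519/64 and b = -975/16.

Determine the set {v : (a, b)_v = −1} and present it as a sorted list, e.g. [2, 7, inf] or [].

Mod squares: a ≡ -31, b ≡ -39. Check v ∈ {∞, 2, 3, 5, 7, 13, 31}.
v=31: a=31^1·(≡22), b=31^0·(≡3) mod 31; (22|31)=-1, (3|31)=-1; (−1)^{1·0·15}·(-1)^0·(-1)^1 = -1.
v=∞: -31 < 0 and -39 < 0  ⇒  (a,b)_∞ = -1.
v=7: a=7^2·(≡4), b=7^0·(≡6) mod 7; (4|7)=+1, (6|7)=-1; (−1)^{2·0·3}·(+1)^0·(-1)^2 = +1.
v=3: a=3^0·(≡2), b=3^1·(≡2) mod 3; (2|3)=-1, (2|3)=-1; (−1)^{0·1·1}·(-1)^1·(-1)^0 = -1.
v=2: v_2(a)=-6, v_2(b)=-4; units ≡ 1, 1 (mod 8); ε·ε+αω+βω = 0·0+-6·0+-4·0 ≡ 0  ⇒  (a,b)_2 = +1.
v=13: a=13^0·(≡11), b=13^1·(≡1) mod 13; (11|13)=-1, (1|13)=+1; (−1)^{0·1·6}·(-1)^1·(+1)^0 = -1.
v=5: a=5^0·(≡4), b=5^2·(≡1) mod 5; (4|5)=+1, (1|5)=+1; (−1)^{0·2·2}·(+1)^2·(+1)^0 = +1.
Ram(-31, -39) = {3, 13, 31, ∞}; no ℚ_3-point on the conic.

[3, 13, 31, inf]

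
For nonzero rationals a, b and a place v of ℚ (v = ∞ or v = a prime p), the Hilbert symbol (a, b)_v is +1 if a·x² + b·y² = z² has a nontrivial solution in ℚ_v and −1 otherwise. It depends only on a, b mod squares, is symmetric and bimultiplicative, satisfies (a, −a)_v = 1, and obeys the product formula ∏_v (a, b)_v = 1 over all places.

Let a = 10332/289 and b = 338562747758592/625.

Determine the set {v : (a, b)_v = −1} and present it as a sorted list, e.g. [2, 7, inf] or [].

(a, b) ≡ (287, 9102) mod (ℚ^×)²; places V = {2, 3, 5, 7, 17, 37, 41, ∞}.
(a,b)_5: α=0, u≡3; β=-4, v≡2 (mod 5); (3|5)=-1, (2|5)=-1; sign (−1)^0·-1^-4·-1^0 = +1.
(a,b)_17: α=-2, u≡13; β=0, v≡11 (mod 17); (13|17)=+1, (11|17)=-1; sign (−1)^0·+1^0·-1^-2 = +1.
(a,b)_37: α=0, u≡4; β=1, v≡5 (mod 37); (4|37)=+1, (5|37)=-1; sign (−1)^0·+1^1·-1^0 = +1.
(a,b)_3: α=2, u≡2; β=3, v≡1 (mod 3); (2|3)=-1, (1|3)=+1; sign (−1)^0·-1^3·+1^2 = -1.
(a,b)_∞: sgn(287)=+, sgn(9102)=+, so +1.
(a,b)_41: α=1, u≡3; β=3, v≡13 (mod 41); (3|41)=-1, (13|41)=-1; sign (−1)^0·-1^3·-1^1 = +1.
(a,b)_7: α=1, u≡3; β=4, v≡4 (mod 7); (3|7)=-1, (4|7)=+1; sign (−1)^0·-1^4·+1^1 = +1.
(a,b)_2: α=2, β=11; u≡7, v≡7 (mod 8); ε(u)ε(v)=1·1, αω(v)=2·0, βω(u)=11·0; sum ≡ 1  ⇒  -1.
|Ram(287, 9102)| = 2, even; anisotropic at {2, 3}.

[2, 3]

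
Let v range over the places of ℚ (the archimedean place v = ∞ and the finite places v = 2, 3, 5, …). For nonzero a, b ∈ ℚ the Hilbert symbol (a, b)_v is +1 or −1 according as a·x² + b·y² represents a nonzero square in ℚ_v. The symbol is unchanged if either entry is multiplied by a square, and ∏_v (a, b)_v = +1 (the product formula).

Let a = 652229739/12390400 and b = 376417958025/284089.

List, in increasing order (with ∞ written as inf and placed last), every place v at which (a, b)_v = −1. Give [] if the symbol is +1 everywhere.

Mod squares: a ≡ 19, b ≡ 43401. Check v ∈ {∞, 2, 3, 5, 7, 11, 13, 17, 19, 23, 31, 37, 41}.
v=37: a=37^0·(≡13), b=37^1·(≡26) mod 37; (13|37)=-1, (26|37)=+1; (−1)^{0·1·18}·(-1)^1·(+1)^0 = -1.
v=17: a=17^0·(≡4), b=17^1·(≡7) mod 17; (4|17)=+1, (7|17)=-1; (−1)^{0·1·8}·(+1)^1·(-1)^0 = +1.
v=19: a=19^1·(≡5), b=19^2·(≡7) mod 19; (5|19)=+1, (7|19)=+1; (−1)^{1·2·9}·(+1)^2·(+1)^1 = +1.
v=5: a=5^-2·(≡4), b=5^2·(≡4) mod 5; (4|5)=+1, (4|5)=+1; (−1)^{-2·2·2}·(+1)^2·(+1)^-2 = +1.
v=3: a=3^6·(≡1), b=3^1·(≡1) mod 3; (1|3)=+1, (1|3)=+1; (−1)^{6·1·1}·(+1)^1·(+1)^6 = +1.
v=41: a=41^0·(≡13), b=41^-2·(≡4) mod 41; (13|41)=-1, (4|41)=+1; (−1)^{0·-2·20}·(-1)^-2·(+1)^0 = +1.
v=13: a=13^0·(≡2), b=13^-2·(≡11) mod 13; (2|13)=-1, (11|13)=-1; (−1)^{0·-2·6}·(-1)^-2·(-1)^0 = +1.
v=31: a=31^2·(≡14), b=31^2·(≡7) mod 31; (14|31)=+1, (7|31)=+1; (−1)^{2·2·15}·(+1)^2·(+1)^2 = +1.
v=∞: 19 > 0 and 43401 > 0  ⇒  (a,b)_∞ = +1.
v=11: a=11^-2·(≡7), b=11^0·(≡7) mod 11; (7|11)=-1, (7|11)=-1; (−1)^{-2·0·5}·(-1)^0·(-1)^-2 = +1.
v=23: a=23^0·(≡17), b=23^1·(≡13) mod 23; (17|23)=-1, (13|23)=+1; (−1)^{0·1·11}·(-1)^1·(+1)^0 = -1.
v=2: v_2(a)=-12, v_2(b)=0; units ≡ 3, 1 (mod 8); ε·ε+αω+βω = 1·0+-12·0+0·1 ≡ 0  ⇒  (a,b)_2 = +1.
v=7: a=7^2·(≡3), b=7^0·(≡4) mod 7; (3|7)=-1, (4|7)=+1; (−1)^{2·0·3}·(-1)^0·(+1)^2 = +1.
(19, 43401 / ℚ) ramifies at {23, 37}: a division algebra.

[23, 37]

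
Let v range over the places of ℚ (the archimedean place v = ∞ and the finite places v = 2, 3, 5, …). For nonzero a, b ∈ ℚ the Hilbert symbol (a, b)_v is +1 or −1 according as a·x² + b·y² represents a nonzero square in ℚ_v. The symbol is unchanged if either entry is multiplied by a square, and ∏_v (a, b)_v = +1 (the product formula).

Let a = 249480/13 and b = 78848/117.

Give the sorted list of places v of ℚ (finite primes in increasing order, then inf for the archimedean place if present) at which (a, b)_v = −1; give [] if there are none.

Mod squares: a ≡ 10010, b ≡ 1001. Check v ∈ {∞, 2, 3, 5, 7, 11, 13}.
v=3: a=3^4·(≡2), b=3^-2·(≡2) mod 3; (2|3)=-1, (2|3)=-1; (−1)^{4·-2·1}·(-1)^-2·(-1)^4 = +1.
v=13: a=13^-1·(≡10), b=13^-1·(≡9) mod 13; (10|13)=+1, (9|13)=+1; (−1)^{-1·-1·6}·(+1)^-1·(+1)^-1 = +1.
v=7: a=7^1·(≡4), b=7^1·(≡3) mod 7; (4|7)=+1, (3|7)=-1; (−1)^{1·1·3}·(+1)^1·(-1)^1 = +1.
v=2: v_2(a)=3, v_2(b)=10; units ≡ 5, 1 (mod 8); ε·ε+αω+βω = 0·0+3·0+10·1 ≡ 0  ⇒  (a,b)_2 = +1.
v=11: a=11^1·(≡10), b=11^1·(≡1) mod 11; (10|11)=-1, (1|11)=+1; (−1)^{1·1·5}·(-1)^1·(+1)^1 = +1.
v=5: a=5^1·(≡2), b=5^0·(≡4) mod 5; (2|5)=-1, (4|5)=+1; (−1)^{1·0·2}·(-1)^0·(+1)^1 = +1.
v=∞: 10010 > 0 and 1001 > 0  ⇒  (a,b)_∞ = +1.
Every local symbol is +1, so the conic 10010·x² + 1001·y² = z² has ℚ_v-points for all v and hence a ℚ-point; (a, b / ℚ) ≅ M_2(ℚ).

[]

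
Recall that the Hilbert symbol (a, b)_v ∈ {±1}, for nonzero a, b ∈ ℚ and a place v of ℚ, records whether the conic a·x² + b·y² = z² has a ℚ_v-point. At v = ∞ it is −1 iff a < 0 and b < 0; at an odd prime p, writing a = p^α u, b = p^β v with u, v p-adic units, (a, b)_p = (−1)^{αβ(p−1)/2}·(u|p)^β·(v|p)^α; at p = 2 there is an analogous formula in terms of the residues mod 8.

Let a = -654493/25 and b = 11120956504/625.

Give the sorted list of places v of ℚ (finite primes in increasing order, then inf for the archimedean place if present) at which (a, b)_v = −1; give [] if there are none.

Mod squares: a ≡ -37, b ≡ 41446. Check v ∈ {∞, 2, 5, 7, 17, 19, 23, 37, 53}.
v=2: v_2(a)=0, v_2(b)=3; units ≡ 3, 3 (mod 8); ε·ε+αω+βω = 1·1+0·1+3·1 ≡ 0  ⇒  (a,b)_2 = +1.
v=53: a=53^0·(≡15), b=53^1·(≡16) mod 53; (15|53)=+1, (16|53)=+1; (−1)^{0·1·26}·(+1)^1·(+1)^0 = +1.
v=∞: -37 < 0 and 41446 > 0  ⇒  (a,b)_∞ = +1.
v=7: a=7^2·(≡5), b=7^2·(≡6) mod 7; (5|7)=-1, (6|7)=-1; (−1)^{2·2·3}·(-1)^2·(-1)^2 = +1.
v=23: a=23^0·(≡9), b=23^1·(≡12) mod 23; (9|23)=+1, (12|23)=+1; (−1)^{0·1·11}·(+1)^1·(+1)^0 = +1.
v=17: a=17^0·(≡3), b=17^1·(≡7) mod 17; (3|17)=-1, (7|17)=-1; (−1)^{0·1·8}·(-1)^1·(-1)^0 = -1.
v=37: a=37^1·(≡28), b=37^2·(≡2) mod 37; (28|37)=+1, (2|37)=-1; (−1)^{1·2·18}·(+1)^2·(-1)^1 = -1.
v=5: a=5^-2·(≡2), b=5^-4·(≡4) mod 5; (2|5)=-1, (4|5)=+1; (−1)^{-2·-4·2}·(-1)^-4·(+1)^-2 = +1.
v=19: a=19^2·(≡5), b=19^0·(≡17) mod 19; (5|19)=+1, (17|19)=+1; (−1)^{2·0·9}·(+1)^0·(+1)^2 = +1.
Ram(-37, 41446) = {17, 37}; no ℚ_17-point on the conic.

[17, 37]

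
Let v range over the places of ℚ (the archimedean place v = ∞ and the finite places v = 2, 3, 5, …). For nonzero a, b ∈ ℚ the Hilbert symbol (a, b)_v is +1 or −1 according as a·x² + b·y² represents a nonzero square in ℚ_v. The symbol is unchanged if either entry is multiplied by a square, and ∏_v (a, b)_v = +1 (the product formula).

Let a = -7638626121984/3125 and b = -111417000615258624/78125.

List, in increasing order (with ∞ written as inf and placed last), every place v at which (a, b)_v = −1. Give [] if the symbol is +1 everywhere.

[3, 11, 17, inf]

(a, b) ≡ (-2805, -130) mod (ℚ^×)²; places V = {2, 3, 5, 11, 13, 17, ∞}.
(a,b)_2: α=8, β=9; u≡3, v≡7 (mod 8); ε(u)ε(v)=1·1, αω(v)=8·0, βω(u)=9·1; sum ≡ 0  ⇒  +1.
(a,b)_11: α=3, u≡9; β=4, v≡7 (mod 11); (9|11)=+1, (7|11)=-1; sign (−1)^0·+1^4·-1^3 = -1.
(a,b)_13: α=2, u≡9; β=3, v≡3 (mod 13); (9|13)=+1, (3|13)=+1; sign (−1)^0·+1^3·+1^2 = +1.
(a,b)_∞: sgn(-2805)=−, sgn(-130)=−, so -1.
(a,b)_5: α=-5, u≡1; β=-7, v≡1 (mod 5); (1|5)=+1, (1|5)=+1; sign (−1)^0·+1^-7·+1^-5 = +1.
(a,b)_3: α=3, u≡1; β=4, v≡2 (mod 3); (1|3)=+1, (2|3)=-1; sign (−1)^0·+1^4·-1^3 = -1.
(a,b)_17: α=3, u≡6; β=4, v≡6 (mod 17); (6|17)=-1, (6|17)=-1; sign (−1)^0·-1^4·-1^3 = -1.
Ram(-2805, -130) = {3, 11, 17, ∞}; no ℚ_3-point on the conic.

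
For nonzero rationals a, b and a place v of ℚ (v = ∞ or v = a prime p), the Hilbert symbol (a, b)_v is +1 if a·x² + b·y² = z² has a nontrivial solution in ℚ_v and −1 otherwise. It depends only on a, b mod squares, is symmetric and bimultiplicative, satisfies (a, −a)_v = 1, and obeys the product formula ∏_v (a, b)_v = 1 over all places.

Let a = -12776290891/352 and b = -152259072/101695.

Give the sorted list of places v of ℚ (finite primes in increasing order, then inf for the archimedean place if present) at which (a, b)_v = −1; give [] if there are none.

Mod squares: a ≡ -2002, b ≡ -2310. Check v ∈ {∞, 2, 3, 5, 7, 11, 13, 17, 41, 43}.
v=7: a=7^1·(≡2), b=7^3·(≡6) mod 7; (2|7)=+1, (6|7)=-1; (−1)^{1·3·3}·(+1)^3·(-1)^1 = +1.
v=5: a=5^0·(≡2), b=5^-1·(≡2) mod 5; (2|5)=-1, (2|5)=-1; (−1)^{0·-1·2}·(-1)^-1·(-1)^0 = -1.
v=41: a=41^2·(≡19), b=41^0·(≡3) mod 41; (19|41)=-1, (3|41)=-1; (−1)^{2·0·20}·(-1)^0·(-1)^2 = +1.
v=43: a=43^0·(≡27), b=43^-2·(≡12) mod 43; (27|43)=-1, (12|43)=-1; (−1)^{0·-2·21}·(-1)^-2·(-1)^0 = +1.
v=3: a=3^0·(≡2), b=3^1·(≡1) mod 3; (2|3)=-1, (1|3)=+1; (−1)^{0·1·1}·(-1)^1·(+1)^0 = -1.
v=17: a=17^4·(≡1), b=17^2·(≡16) mod 17; (1|17)=+1, (16|17)=+1; (−1)^{4·2·8}·(+1)^2·(+1)^4 = +1.
v=11: a=11^-1·(≡1), b=11^-1·(≡7) mod 11; (1|11)=+1, (7|11)=-1; (−1)^{-1·-1·5}·(+1)^-1·(-1)^-1 = +1.
v=13: a=13^1·(≡8), b=13^0·(≡1) mod 13; (8|13)=-1, (1|13)=+1; (−1)^{1·0·6}·(-1)^0·(+1)^1 = +1.
v=2: v_2(a)=-5, v_2(b)=9; units ≡ 7, 5 (mod 8); ε·ε+αω+βω = 1·0+-5·1+9·0 ≡ 1  ⇒  (a,b)_2 = -1.
v=∞: -2002 < 0 and -2310 < 0  ⇒  (a,b)_∞ = -1.
|Ram(-2002, -2310)| = 4, even; anisotropic at {2, 3, 5, ∞}.

[2, 3, 5, inf]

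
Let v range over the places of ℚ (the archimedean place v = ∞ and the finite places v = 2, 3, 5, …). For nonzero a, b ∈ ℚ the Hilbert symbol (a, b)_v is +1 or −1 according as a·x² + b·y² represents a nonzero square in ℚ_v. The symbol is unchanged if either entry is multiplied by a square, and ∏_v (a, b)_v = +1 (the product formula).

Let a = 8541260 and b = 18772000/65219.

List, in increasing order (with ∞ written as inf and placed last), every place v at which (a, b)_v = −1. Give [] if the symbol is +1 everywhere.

[5, 11]

(a, b) ≡ (35, 1430) mod (ℚ^×)²; places V = {2, 5, 7, 11, 13, 19, ∞}.
(a,b)_7: α=1, u≡3; β=-2, v≡2 (mod 7); (3|7)=-1, (2|7)=+1; sign (−1)^0·-1^-2·+1^1 = +1.
(a,b)_2: α=2, β=5; u≡3, v≡3 (mod 8); ε(u)ε(v)=1·1, αω(v)=2·1, βω(u)=5·1; sum ≡ 0  ⇒  +1.
(a,b)_19: α=2, u≡5; β=2, v≡17 (mod 19); (5|19)=+1, (17|19)=+1; sign (−1)^0·+1^2·+1^2 = +1.
(a,b)_5: α=1, u≡2; β=3, v≡4 (mod 5); (2|5)=-1, (4|5)=+1; sign (−1)^0·-1^3·+1^1 = -1.
(a,b)_∞: sgn(35)=+, sgn(1430)=+, so +1.
(a,b)_11: α=0, u≡2; β=-3, v≡1 (mod 11); (2|11)=-1, (1|11)=+1; sign (−1)^0·-1^-3·+1^0 = -1.
(a,b)_13: α=2, u≡9; β=1, v≡7 (mod 13); (9|13)=+1, (7|13)=-1; sign (−1)^0·+1^1·-1^2 = +1.
(35, 1430 / ℚ) ramifies at {5, 11}: a division algebra.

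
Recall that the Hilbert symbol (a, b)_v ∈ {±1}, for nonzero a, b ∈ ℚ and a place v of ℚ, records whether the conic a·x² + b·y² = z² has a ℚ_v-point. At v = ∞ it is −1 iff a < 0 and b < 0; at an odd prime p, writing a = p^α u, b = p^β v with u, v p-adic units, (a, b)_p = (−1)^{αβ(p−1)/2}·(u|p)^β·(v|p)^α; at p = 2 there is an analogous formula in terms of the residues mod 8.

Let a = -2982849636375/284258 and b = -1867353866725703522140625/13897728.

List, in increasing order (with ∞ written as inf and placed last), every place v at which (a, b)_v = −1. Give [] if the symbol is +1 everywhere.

Mod squares: a ≡ -30590, b ≡ -6409. Check v ∈ {∞, 2, 3, 5, 7, 13, 17, 19, 23, 29}.
v=17: a=17^0·(≡14), b=17^1·(≡7) mod 17; (14|17)=-1, (7|17)=-1; (−1)^{0·1·8}·(-1)^1·(-1)^0 = -1.
v=7: a=7^5·(≡5), b=7^10·(≡6) mod 7; (5|7)=-1, (6|7)=-1; (−1)^{5·10·3}·(-1)^10·(-1)^5 = -1.
v=5: a=5^3·(≡3), b=5^6·(≡1) mod 5; (3|5)=-1, (1|5)=+1; (−1)^{3·6·2}·(-1)^6·(+1)^3 = +1.
v=3: a=3^2·(≡1), b=3^-2·(≡2) mod 3; (1|3)=+1, (2|3)=-1; (−1)^{2·-2·1}·(+1)^-2·(-1)^2 = +1.
v=2: v_2(a)=-1, v_2(b)=-12; units ≡ 1, 7 (mod 8); ε·ε+αω+βω = 0·1+-1·0+-12·0 ≡ 0  ⇒  (a,b)_2 = +1.
v=23: a=23^1·(≡9), b=23^2·(≡6) mod 23; (9|23)=+1, (6|23)=+1; (−1)^{1·2·11}·(+1)^2·(+1)^1 = +1.
v=∞: -30590 < 0 and -6409 < 0  ⇒  (a,b)_∞ = -1.
v=29: a=29^-2·(≡23), b=29^-1·(≡3) mod 29; (23|29)=+1, (3|29)=-1; (−1)^{-2·-1·14}·(+1)^-1·(-1)^-2 = +1.
v=13: a=13^-2·(≡3), b=13^-1·(≡12) mod 13; (3|13)=+1, (12|13)=+1; (−1)^{-2·-1·6}·(+1)^-1·(+1)^-2 = +1.
v=19: a=19^3·(≡5), b=19^6·(≡15) mod 19; (5|19)=+1, (15|19)=-1; (−1)^{3·6·9}·(+1)^6·(-1)^3 = -1.
|Ram(-30590, -6409)| = 4, even; anisotropic at {7, 17, 19, ∞}.

[7, 17, 19, inf]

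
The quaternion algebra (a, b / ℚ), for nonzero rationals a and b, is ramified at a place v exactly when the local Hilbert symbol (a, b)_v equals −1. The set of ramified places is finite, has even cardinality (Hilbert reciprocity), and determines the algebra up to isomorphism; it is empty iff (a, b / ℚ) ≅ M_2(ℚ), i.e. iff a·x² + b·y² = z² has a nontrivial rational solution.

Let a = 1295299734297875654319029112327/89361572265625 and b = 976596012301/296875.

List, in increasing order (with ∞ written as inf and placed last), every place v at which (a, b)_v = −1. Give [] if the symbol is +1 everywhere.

Mod squares: a ≡ 23, b ≡ 676039. Check v ∈ {∞, 2, 3, 5, 7, 11, 13, 17, 19, 23, 31}.
v=17: a=17^2·(≡11), b=17^1·(≡13) mod 17; (11|17)=-1, (13|17)=+1; (−1)^{2·1·8}·(-1)^1·(+1)^2 = -1.
v=31: a=31^4·(≡12), b=31^2·(≡11) mod 31; (12|31)=-1, (11|31)=-1; (−1)^{4·2·15}·(-1)^2·(-1)^4 = +1.
v=13: a=13^10·(≡4), b=13^5·(≡12) mod 13; (4|13)=+1, (12|13)=+1; (−1)^{10·5·6}·(+1)^5·(+1)^10 = +1.
v=7: a=7^2·(≡2), b=7^1·(≡6) mod 7; (2|7)=+1, (6|7)=-1; (−1)^{2·1·3}·(+1)^1·(-1)^2 = +1.
v=2: v_2(a)=0, v_2(b)=0; units ≡ 7, 7 (mod 8); ε·ε+αω+βω = 1·1+0·0+0·0 ≡ 1  ⇒  (a,b)_2 = -1.
v=5: a=5^-14·(≡2), b=5^-6·(≡4) mod 5; (2|5)=-1, (4|5)=+1; (−1)^{-14·-6·2}·(-1)^-6·(+1)^-14 = +1.
v=11: a=11^-4·(≡1), b=11^0·(≡9) mod 11; (1|11)=+1, (9|11)=+1; (−1)^{-4·0·5}·(+1)^0·(+1)^-4 = +1.
v=∞: 23 > 0 and 676039 > 0  ⇒  (a,b)_∞ = +1.
v=23: a=23^3·(≡6), b=23^1·(≡14) mod 23; (6|23)=+1, (14|23)=-1; (−1)^{3·1·11}·(+1)^1·(-1)^3 = +1.
v=19: a=19^0·(≡7), b=19^-1·(≡3) mod 19; (7|19)=+1, (3|19)=-1; (−1)^{0·-1·9}·(+1)^-1·(-1)^0 = +1.
v=3: a=3^10·(≡2), b=3^0·(≡1) mod 3; (2|3)=-1, (1|3)=+1; (−1)^{10·0·1}·(-1)^0·(+1)^10 = +1.
|Ram(23, 676039)| = 2, even; anisotropic at {2, 17}.

[2, 17]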